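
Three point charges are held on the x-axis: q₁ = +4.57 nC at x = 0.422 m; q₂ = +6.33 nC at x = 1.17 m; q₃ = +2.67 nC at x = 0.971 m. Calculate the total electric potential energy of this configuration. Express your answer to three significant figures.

1.31×10⁻⁶ J

The work to assemble the configuration equals its total potential energy, U = Σ kqᵢqⱼ/rᵢⱼ over all pairs.
Pair separations: r₁₂ = 0.748 m, r₁₃ = 0.549 m, r₂₃ = 0.199 m.
U = (3.48×10⁻⁷) + (2.00×10⁻⁷) + (7.64×10⁻⁷) = 1.31×10⁻⁶ J.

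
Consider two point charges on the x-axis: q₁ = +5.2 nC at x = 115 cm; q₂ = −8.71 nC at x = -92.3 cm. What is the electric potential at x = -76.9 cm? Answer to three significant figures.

-484 V

Electric potential is a scalar, so the contributions from each charge add algebraically: V = Σ kqᵢ/rᵢ.
Distances from the field point to each charge: r₁ = 1.92 m, r₂ = 0.154 m.
V = k[(5.20×10⁻⁹)/(1.92) + (-8.71×10⁻⁹)/(0.154)] = -484 V.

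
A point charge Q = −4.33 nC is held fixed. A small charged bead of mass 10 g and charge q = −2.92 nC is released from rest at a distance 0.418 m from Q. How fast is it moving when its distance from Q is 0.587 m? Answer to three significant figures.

3.96×10⁻³ m/s

Only the electrostatic force acts, so mechanical energy is conserved: ½mv² = U₁ − U₂ = kQq(1/r₁ − 1/r₂).
U₁ − U₂ = (8.99×10⁹ N·m²/C²)(-4.33×10⁻⁹ C)(-2.92×10⁻⁹ C)(1/0.418 − 1/0.587) = 7.83×10⁻⁸ J.
v = √(2·7.83×10⁻⁸/0.0100) = 3.96×10⁻³ m/s.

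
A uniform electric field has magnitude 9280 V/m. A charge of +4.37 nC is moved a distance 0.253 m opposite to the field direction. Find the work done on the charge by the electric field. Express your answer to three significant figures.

The potential change for a displacement 0.253 m opposite to the field direction is ΔV = +Ed = 2350 V.
W_field = −qΔV = -1.03×10⁻⁵ J.

-1.03×10⁻⁵ J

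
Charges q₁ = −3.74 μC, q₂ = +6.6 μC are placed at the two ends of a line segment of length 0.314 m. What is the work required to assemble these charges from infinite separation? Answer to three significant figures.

-0.707 J

The work to assemble the configuration equals its total potential energy, U = Σ kqᵢqⱼ/rᵢⱼ over all pairs.
The separation is r = 0.314 m.
U = (-0.707) = -0.707 J.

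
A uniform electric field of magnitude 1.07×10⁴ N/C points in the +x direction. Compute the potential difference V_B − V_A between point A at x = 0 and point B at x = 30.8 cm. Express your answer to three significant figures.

In a uniform field, potential decreases in the direction of E: V_B − V_A = −E·Δx.
V_B − V_A = −(1.07×10⁴ V/m)(0.308 m) = -3300 V.

-3300 V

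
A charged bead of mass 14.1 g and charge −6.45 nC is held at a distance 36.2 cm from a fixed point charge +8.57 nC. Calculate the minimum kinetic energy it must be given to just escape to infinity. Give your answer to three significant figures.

To just escape, total mechanical energy must reach zero at infinity: ½mv²_min + U = 0, so ½mv²_min = −U = |kQq|/r.
|U| = |kQq|/r = (8.99×10⁹ N·m²/C²)(8.57×10⁻⁹)(6.45×10⁻⁹)/(0.362) = 1.37×10⁻⁶ J.

1.37×10⁻⁶ J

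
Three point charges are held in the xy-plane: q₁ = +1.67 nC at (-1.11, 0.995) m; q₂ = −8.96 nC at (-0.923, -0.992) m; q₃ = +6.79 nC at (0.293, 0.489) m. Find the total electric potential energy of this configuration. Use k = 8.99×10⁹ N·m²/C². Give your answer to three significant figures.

The work to assemble the configuration equals its total potential energy, U = Σ kqᵢqⱼ/rᵢⱼ over all pairs.
Pair separations: r₁₂ = 2.00 m, r₁₃ = 1.49 m, r₂₃ = 1.92 m.
U = (-6.74×10⁻⁸) + (6.83×10⁻⁸) + (-2.85×10⁻⁷) = -2.84×10⁻⁷ J.

-2.84×10⁻⁷ J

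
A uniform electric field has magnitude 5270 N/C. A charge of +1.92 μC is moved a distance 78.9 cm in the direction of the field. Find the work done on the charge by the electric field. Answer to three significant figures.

7.98×10⁻³ J

The potential change for a displacement 78.9 cm in the direction of the field is ΔV = −Ed = -4160 V.
W_field = −qΔV = 7.98×10⁻³ J.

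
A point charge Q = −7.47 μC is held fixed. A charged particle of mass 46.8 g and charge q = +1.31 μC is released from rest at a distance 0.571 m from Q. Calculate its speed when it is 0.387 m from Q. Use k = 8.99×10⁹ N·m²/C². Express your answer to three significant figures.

1.77 m/s

Only the electrostatic force acts, so mechanical energy is conserved: ½mv² = U₁ − U₂ = kQq(1/r₁ − 1/r₂).
U₁ − U₂ = (8.99×10⁹ N·m²/C²)(-7.47×10⁻⁶ C)(1.31×10⁻⁶ C)(1/0.571 − 1/0.387) = 0.0733 J.
v = √(2·0.0733/0.0468) = 1.77 m/s.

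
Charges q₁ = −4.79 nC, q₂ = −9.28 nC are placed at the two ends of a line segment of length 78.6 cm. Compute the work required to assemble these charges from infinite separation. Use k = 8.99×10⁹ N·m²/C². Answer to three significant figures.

The assembly work is the sum of pairwise potential energies, U = Σ_{i<j} kqᵢqⱼ/rᵢⱼ.
The separation is r = 0.786 m.
U = (5.08×10⁻⁷) = 5.08×10⁻⁷ J.

5.08×10⁻⁷ J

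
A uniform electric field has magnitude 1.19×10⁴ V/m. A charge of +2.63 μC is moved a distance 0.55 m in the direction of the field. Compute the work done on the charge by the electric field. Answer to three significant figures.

0.0172 J

The potential change for a displacement 0.55 m in the direction of the field is ΔV = −Ed = -6550 V.
W_field = −qΔV = 0.0172 J.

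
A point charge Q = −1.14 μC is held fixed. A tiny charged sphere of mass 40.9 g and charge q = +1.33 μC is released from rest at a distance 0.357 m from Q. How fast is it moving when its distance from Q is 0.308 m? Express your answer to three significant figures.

0.545 m/s

Only the electrostatic force acts, so mechanical energy is conserved: ½mv² = U₁ − U₂ = kQq(1/r₁ − 1/r₂).
U₁ − U₂ = (8.99×10⁹ N·m²/C²)(-1.14×10⁻⁶ C)(1.33×10⁻⁶ C)(1/0.357 − 1/0.308) = 6.07×10⁻³ J.
v = √(2·6.07×10⁻³/0.0409) = 0.545 m/s.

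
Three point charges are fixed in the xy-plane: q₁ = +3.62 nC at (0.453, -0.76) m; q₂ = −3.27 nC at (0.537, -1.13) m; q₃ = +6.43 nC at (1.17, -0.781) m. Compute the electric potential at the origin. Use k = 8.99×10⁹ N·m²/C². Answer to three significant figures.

54.4 V

The total potential is the scalar sum of each charge's contribution, V = Σ kqᵢ/rᵢ.
Distances from the field point to each charge: r₁ = 0.885 m, r₂ = 1.25 m, r₃ = 1.41 m.
V = k[(3.62×10⁻⁹)/(0.885) + (-3.27×10⁻⁹)/(1.25) + (6.43×10⁻⁹)/(1.41)] = 54.4 V.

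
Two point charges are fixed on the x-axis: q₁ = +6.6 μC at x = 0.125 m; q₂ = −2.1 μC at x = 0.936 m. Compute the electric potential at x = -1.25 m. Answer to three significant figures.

3.45×10⁴ V

The total potential is the scalar sum of each charge's contribution, V = Σ kqᵢ/rᵢ.
Distances from the field point to each charge: r₁ = 1.38 m, r₂ = 2.19 m.
V = k[(6.60×10⁻⁶)/(1.38) + (-2.10×10⁻⁶)/(2.19)] = 3.45×10⁴ V.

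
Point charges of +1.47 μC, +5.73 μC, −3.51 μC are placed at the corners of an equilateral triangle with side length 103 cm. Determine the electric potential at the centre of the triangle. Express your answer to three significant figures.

5.58×10⁴ V

Electric potential is a scalar, so the contributions from each charge add algebraically: V = Σ kqᵢ/rᵢ.
The distance from each vertex to the centroid is a/√3 = 0.595 m.
V = k[(1.47×10⁻⁶)/(0.595) + (5.73×10⁻⁶)/(0.595) + (-3.51×10⁻⁶)/(0.595)] = 5.58×10⁴ V.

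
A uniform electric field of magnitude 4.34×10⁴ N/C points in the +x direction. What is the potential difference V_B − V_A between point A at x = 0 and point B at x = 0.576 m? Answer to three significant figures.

-2.50×10⁴ V

In a uniform field, potential decreases in the direction of E: V_B − V_A = −E·Δx.
V_B − V_A = −(4.34×10⁴ V/m)(0.576 m) = -2.50×10⁴ V.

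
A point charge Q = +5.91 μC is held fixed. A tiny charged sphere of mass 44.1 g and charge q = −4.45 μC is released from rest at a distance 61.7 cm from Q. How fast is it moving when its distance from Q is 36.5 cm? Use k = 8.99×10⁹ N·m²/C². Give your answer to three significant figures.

Only the electrostatic force acts, so mechanical energy is conserved: ½mv² = U₁ − U₂ = kQq(1/r₁ − 1/r₂).
U₁ − U₂ = (8.99×10⁹ N·m²/C²)(5.91×10⁻⁶ C)(-4.45×10⁻⁶ C)(1/0.617 − 1/0.365) = 0.265 J.
v = √(2·0.265/0.0441) = 3.46 m/s.

3.46 m/s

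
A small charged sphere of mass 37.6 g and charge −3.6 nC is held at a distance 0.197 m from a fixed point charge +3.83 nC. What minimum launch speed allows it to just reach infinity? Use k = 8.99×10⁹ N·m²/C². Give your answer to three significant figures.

To just escape, total mechanical energy must reach zero at infinity: ½mv²_min + U = 0, so ½mv²_min = −U = |kQq|/r.
|U| = |kQq|/r = (8.99×10⁹ N·m²/C²)(3.83×10⁻⁹)(3.60×10⁻⁹)/(0.197) = 6.29×10⁻⁷ J.
v_min = √(2|U|/m) = √(2·6.29×10⁻⁷/0.0376) = 5.79×10⁻³ m/s.

5.79×10⁻³ m/s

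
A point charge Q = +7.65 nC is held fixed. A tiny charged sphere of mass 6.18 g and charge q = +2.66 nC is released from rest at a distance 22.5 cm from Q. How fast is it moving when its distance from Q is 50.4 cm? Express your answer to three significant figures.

Only the electrostatic force acts, so mechanical energy is conserved: ½mv² = U₁ − U₂ = kQq(1/r₁ − 1/r₂).
U₁ − U₂ = (8.99×10⁹ N·m²/C²)(7.65×10⁻⁹ C)(2.66×10⁻⁹ C)(1/0.225 − 1/0.504) = 4.50×10⁻⁷ J.
v = √(2·4.50×10⁻⁷/6.18×10⁻³) = 0.0121 m/s.

0.0121 m/s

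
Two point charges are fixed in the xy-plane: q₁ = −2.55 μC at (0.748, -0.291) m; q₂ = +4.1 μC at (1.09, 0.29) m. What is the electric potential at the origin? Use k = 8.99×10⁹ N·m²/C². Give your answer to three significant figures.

The total potential is the scalar sum of each charge's contribution, V = Σ kqᵢ/rᵢ.
Distances from the field point to each charge: r₁ = 0.803 m, r₂ = 1.13 m.
V = k[(-2.55×10⁻⁶)/(0.803) + (4.10×10⁻⁶)/(1.13)] = 4120 V.

4120 V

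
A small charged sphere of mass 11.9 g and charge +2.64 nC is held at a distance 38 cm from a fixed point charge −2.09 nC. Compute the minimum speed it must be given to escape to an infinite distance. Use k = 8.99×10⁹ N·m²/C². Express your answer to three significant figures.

4.68×10⁻³ m/s

To just escape, total mechanical energy must reach zero at infinity: ½mv²_min + U = 0, so ½mv²_min = −U = |kQq|/r.
|U| = |kQq|/r = (8.99×10⁹ N·m²/C²)(2.09×10⁻⁹)(2.64×10⁻⁹)/(0.380) = 1.31×10⁻⁷ J.
v_min = √(2|U|/m) = √(2·1.31×10⁻⁷/0.0119) = 4.68×10⁻³ m/s.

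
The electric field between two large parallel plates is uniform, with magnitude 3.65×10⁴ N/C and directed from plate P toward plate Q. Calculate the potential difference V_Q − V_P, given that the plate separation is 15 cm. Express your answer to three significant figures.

In a uniform field, potential decreases in the direction of E: ΔV = −E·d for a displacement d parallel to E.
Going from P to Q is a displacement of 15 cm along the field, so V_Q − V_P = −Ed = -5480 V.

-5480 V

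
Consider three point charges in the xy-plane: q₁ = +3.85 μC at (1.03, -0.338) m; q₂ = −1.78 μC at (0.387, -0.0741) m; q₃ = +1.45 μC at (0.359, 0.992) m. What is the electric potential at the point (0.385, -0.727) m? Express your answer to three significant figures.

2.90×10⁴ V

The total potential is the scalar sum of each charge's contribution, V = Σ kqᵢ/rᵢ.
Distances from the field point to each charge: r₁ = 0.753 m, r₂ = 0.653 m, r₃ = 1.72 m.
V = k[(3.85×10⁻⁶)/(0.753) + (-1.78×10⁻⁶)/(0.653) + (1.45×10⁻⁶)/(1.72)] = 2.90×10⁴ V.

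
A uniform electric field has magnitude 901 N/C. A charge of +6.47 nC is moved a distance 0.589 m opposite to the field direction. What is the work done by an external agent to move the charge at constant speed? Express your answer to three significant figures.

3.43×10⁻⁶ J

The potential change for a displacement 0.589 m opposite to the field direction is ΔV = +Ed = 531 V.
W_ext = qΔV = 3.43×10⁻⁶ J.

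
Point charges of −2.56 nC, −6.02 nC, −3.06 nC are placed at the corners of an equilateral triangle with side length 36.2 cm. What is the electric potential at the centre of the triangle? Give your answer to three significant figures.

The total potential is the scalar sum of each charge's contribution, V = Σ kqᵢ/rᵢ.
The distance from each vertex to the centroid is a/√3 = 0.209 m.
V = k[(-2.56×10⁻⁹)/(0.209) + (-6.02×10⁻⁹)/(0.209) + (-3.06×10⁻⁹)/(0.209)] = -501 V.

-501 V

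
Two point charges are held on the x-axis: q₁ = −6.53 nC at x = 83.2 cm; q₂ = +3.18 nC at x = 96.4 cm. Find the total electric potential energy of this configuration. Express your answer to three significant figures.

The work to assemble the configuration equals its total potential energy, U = Σ kqᵢqⱼ/rᵢⱼ over all pairs.
Pair separations: r₁₂ = 0.132 m.
U = (-1.41×10⁻⁶) = -1.41×10⁻⁶ J.

-1.41×10⁻⁶ J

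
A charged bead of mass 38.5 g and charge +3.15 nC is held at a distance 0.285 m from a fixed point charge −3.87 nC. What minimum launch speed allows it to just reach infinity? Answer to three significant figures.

To just escape, total mechanical energy must reach zero at infinity: ½mv²_min + U = 0, so ½mv²_min = −U = |kQq|/r.
|U| = |kQq|/r = (8.99×10⁹ N·m²/C²)(3.87×10⁻⁹)(3.15×10⁻⁹)/(0.285) = 3.85×10⁻⁷ J.
v_min = √(2|U|/m) = √(2·3.85×10⁻⁷/0.0385) = 4.47×10⁻³ m/s.

4.47×10⁻³ m/s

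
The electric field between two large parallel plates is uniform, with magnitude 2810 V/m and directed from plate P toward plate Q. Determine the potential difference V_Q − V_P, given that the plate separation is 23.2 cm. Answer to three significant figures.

-652 V

In a uniform field, potential decreases in the direction of E: ΔV = −E·d for a displacement d parallel to E.
Going from P to Q is a displacement of 23.2 cm along the field, so V_Q − V_P = −Ed = -652 V.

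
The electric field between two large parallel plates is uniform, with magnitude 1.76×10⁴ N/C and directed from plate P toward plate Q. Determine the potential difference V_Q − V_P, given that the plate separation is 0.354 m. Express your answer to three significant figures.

-6230 V

In a uniform field, potential decreases in the direction of E: ΔV = −E·d for a displacement d parallel to E.
Going from P to Q is a displacement of 0.354 m along the field, so V_Q − V_P = −Ed = -6230 V.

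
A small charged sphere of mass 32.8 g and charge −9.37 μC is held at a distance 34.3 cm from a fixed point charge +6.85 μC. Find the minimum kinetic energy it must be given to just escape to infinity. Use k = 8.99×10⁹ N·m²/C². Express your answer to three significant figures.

1.68 J

To just escape, total mechanical energy must reach zero at infinity: ½mv²_min + U = 0, so ½mv²_min = −U = |kQq|/r.
|U| = |kQq|/r = (8.99×10⁹ N·m²/C²)(6.85×10⁻⁶)(9.37×10⁻⁶)/(0.343) = 1.68 J.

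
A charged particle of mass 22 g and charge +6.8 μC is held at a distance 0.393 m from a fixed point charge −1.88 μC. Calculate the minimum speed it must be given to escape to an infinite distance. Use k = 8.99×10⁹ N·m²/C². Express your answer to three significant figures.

To just escape, total mechanical energy must reach zero at infinity: ½mv²_min + U = 0, so ½mv²_min = −U = |kQq|/r.
|U| = |kQq|/r = (8.99×10⁹ N·m²/C²)(1.88×10⁻⁶)(6.80×10⁻⁶)/(0.393) = 0.292 J.
v_min = √(2|U|/m) = √(2·0.292/0.0220) = 5.16 m/s.

5.16 m/s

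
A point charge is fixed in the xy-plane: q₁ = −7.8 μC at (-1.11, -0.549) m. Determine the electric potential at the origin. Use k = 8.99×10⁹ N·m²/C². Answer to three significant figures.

-5.66×10⁴ V

The total potential is the scalar sum of each charge's contribution, V = Σ kqᵢ/rᵢ.
Distances from the field point to each charge: r₁ = 1.24 m.
V = k[(-7.80×10⁻⁶)/(1.24)] = -5.66×10⁴ V.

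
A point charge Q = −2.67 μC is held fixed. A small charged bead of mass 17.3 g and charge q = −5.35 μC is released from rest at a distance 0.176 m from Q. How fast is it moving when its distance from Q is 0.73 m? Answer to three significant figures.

Only the electrostatic force acts, so mechanical energy is conserved: ½mv² = U₁ − U₂ = kQq(1/r₁ − 1/r₂).
U₁ − U₂ = (8.99×10⁹ N·m²/C²)(-2.67×10⁻⁶ C)(-5.35×10⁻⁶ C)(1/0.176 − 1/0.730) = 0.554 J.
v = √(2·0.554/0.0173) = 8.00 m/s.

8.00 m/s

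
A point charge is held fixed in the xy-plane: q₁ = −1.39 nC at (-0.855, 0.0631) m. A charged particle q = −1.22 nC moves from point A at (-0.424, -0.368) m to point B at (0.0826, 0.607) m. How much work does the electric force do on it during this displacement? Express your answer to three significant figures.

1.09×10⁻⁸ J

The work done by the electric force is W_field = −ΔU = −q(V_B − V_A) = q(V_A − V_B).
At A: distance to the source charge is 0.610 m; V_A = kq₁/r = -20.5 V.
At B: distance to the source charge is 1.08 m; V_B = kq₁/r = -11.5 V.
ΔV = V_B − V_A = 8.97 V.
W_field = −qΔV = −(-1.22×10⁻⁹ C)(8.97 V) = 1.09×10⁻⁸ J.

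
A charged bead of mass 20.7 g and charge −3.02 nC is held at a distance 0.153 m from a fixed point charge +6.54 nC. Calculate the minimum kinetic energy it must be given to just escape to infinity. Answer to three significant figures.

1.16×10⁻⁶ J

To just escape, total mechanical energy must reach zero at infinity: ½mv²_min + U = 0, so ½mv²_min = −U = |kQq|/r.
|U| = |kQq|/r = (8.99×10⁹ N·m²/C²)(6.54×10⁻⁹)(3.02×10⁻⁹)/(0.153) = 1.16×10⁻⁶ J.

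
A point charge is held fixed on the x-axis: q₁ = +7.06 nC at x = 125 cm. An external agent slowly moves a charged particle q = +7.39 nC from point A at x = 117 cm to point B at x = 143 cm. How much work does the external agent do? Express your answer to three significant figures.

-3.26×10⁻⁶ J

For quasistatic motion the external work equals the change in potential energy: W_ext = qΔV = q(V_B − V_A).
At A: distance to the source charge is 0.0800 m; V_A = kq₁/r = 793 V.
At B: distance to the source charge is 0.180 m; V_B = kq₁/r = 353 V.
ΔV = V_B − V_A = -441 V.
W_ext = qΔV = (7.39×10⁻⁹ C)(-441 V) = -3.26×10⁻⁶ J.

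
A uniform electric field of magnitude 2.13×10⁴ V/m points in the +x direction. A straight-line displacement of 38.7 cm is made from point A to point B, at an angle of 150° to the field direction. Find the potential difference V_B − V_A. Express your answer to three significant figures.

Only the component of displacement along E changes the potential: ΔV = −E·d·cosθ.
ΔV = −(2.13×10⁴ V/m)(0.387 m)cos150° = 7140 V.

7140 V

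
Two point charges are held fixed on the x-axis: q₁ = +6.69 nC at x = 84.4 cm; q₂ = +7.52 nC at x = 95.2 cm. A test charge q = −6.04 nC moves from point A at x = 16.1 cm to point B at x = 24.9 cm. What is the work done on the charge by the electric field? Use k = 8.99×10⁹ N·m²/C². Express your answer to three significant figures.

The work done by the electric force is W_field = −ΔU = −q(V_B − V_A) = q(V_A − V_B).
At A: distances to the source charges are 0.683 m, 0.791 m; V_A = Σ kqᵢ/rᵢ = 174 V.
At B: distances to the source charges are 0.595 m, 0.703 m; V_B = Σ kqᵢ/rᵢ = 197 V.
ΔV = V_B − V_A = 23.7 V.
W_field = −qΔV = −(-6.04×10⁻⁹ C)(23.7 V) = 1.43×10⁻⁷ J.

1.43×10⁻⁷ J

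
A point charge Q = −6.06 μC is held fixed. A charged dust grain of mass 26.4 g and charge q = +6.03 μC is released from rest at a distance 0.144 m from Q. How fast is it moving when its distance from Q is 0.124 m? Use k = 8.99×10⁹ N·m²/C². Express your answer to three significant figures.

Only the electrostatic force acts, so mechanical energy is conserved: ½mv² = U₁ − U₂ = kQq(1/r₁ − 1/r₂).
U₁ − U₂ = (8.99×10⁹ N·m²/C²)(-6.06×10⁻⁶ C)(6.03×10⁻⁶ C)(1/0.144 − 1/0.124) = 0.368 J.
v = √(2·0.368/0.0264) = 5.28 m/s.

5.28 m/s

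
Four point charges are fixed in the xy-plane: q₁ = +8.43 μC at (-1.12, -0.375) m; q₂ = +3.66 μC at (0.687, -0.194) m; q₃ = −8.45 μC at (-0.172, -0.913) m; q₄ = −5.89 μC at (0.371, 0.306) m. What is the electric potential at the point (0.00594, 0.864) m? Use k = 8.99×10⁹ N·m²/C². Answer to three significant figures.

Electric potential is a scalar, so the contributions from each charge add algebraically: V = Σ kqᵢ/rᵢ.
Distances from the field point to each charge: r₁ = 1.67 m, r₂ = 1.26 m, r₃ = 1.79 m, r₄ = 0.667 m.
V = k[(8.43×10⁻⁶)/(1.67) + (3.66×10⁻⁶)/(1.26) + (-8.45×10⁻⁶)/(1.79) + (-5.89×10⁻⁶)/(0.667)] = -5.05×10⁴ V.

-5.05×10⁴ V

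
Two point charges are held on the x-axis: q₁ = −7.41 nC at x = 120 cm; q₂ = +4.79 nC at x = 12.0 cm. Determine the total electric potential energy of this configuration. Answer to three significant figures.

-2.95×10⁻⁷ J

The work to assemble the configuration equals its total potential energy, U = Σ kqᵢqⱼ/rᵢⱼ over all pairs.
Pair separations: r₁₂ = 1.08 m.
U = (-2.95×10⁻⁷) = -2.95×10⁻⁷ J.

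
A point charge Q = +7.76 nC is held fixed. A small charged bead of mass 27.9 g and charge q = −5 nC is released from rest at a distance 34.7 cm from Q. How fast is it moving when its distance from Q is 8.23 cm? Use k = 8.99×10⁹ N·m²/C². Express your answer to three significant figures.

0.0152 m/s

Only the electrostatic force acts, so mechanical energy is conserved: ½mv² = U₁ − U₂ = kQq(1/r₁ − 1/r₂).
U₁ − U₂ = (8.99×10⁹ N·m²/C²)(7.76×10⁻⁹ C)(-5.00×10⁻⁹ C)(1/0.347 − 1/0.0823) = 3.23×10⁻⁶ J.
v = √(2·3.23×10⁻⁶/0.0279) = 0.0152 m/s.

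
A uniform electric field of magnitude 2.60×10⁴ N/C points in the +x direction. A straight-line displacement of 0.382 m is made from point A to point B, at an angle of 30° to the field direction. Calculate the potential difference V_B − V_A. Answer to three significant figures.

Only the component of displacement along E changes the potential: ΔV = −E·d·cosθ.
ΔV = −(2.60×10⁴ V/m)(0.382 m)cos30° = -8600 V.

-8600 V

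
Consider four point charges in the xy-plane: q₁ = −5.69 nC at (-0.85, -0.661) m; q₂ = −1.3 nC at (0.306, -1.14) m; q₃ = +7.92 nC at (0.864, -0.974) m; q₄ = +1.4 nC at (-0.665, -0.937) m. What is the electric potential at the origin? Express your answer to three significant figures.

8.23 V

The total potential is the scalar sum of each charge's contribution, V = Σ kqᵢ/rᵢ.
Distances from the field point to each charge: r₁ = 1.08 m, r₂ = 1.18 m, r₃ = 1.30 m, r₄ = 1.15 m.
V = k[(-5.69×10⁻⁹)/(1.08) + (-1.30×10⁻⁹)/(1.18) + (7.92×10⁻⁹)/(1.30) + (1.40×10⁻⁹)/(1.15)] = 8.23 V.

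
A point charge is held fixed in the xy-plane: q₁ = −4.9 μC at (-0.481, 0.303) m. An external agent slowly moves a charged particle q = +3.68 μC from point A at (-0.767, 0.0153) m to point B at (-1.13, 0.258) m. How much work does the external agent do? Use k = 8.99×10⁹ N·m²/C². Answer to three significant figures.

For quasistatic motion the external work equals the change in potential energy: W_ext = qΔV = q(V_B − V_A).
At A: distance to the source charge is 0.406 m; V_A = kq₁/r = -1.09×10⁵ V.
At B: distance to the source charge is 0.651 m; V_B = kq₁/r = -6.77×10⁴ V.
ΔV = V_B − V_A = 4.09×10⁴ V.
W_ext = qΔV = (3.68×10⁻⁶ C)(4.09×10⁴ V) = 0.150 J.

0.150 J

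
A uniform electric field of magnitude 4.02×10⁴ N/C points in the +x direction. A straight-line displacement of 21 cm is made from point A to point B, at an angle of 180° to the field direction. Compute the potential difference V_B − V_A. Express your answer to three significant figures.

8440 V

Only the component of displacement along E changes the potential: ΔV = −E·d·cosθ.
ΔV = −(4.02×10⁴ V/m)(0.210 m)cos180° = 8440 V.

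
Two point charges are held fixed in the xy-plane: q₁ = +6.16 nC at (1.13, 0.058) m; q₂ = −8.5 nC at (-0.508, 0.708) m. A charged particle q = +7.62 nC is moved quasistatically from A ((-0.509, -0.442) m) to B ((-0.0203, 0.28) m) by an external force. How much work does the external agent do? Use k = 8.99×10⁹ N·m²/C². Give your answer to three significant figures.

For quasistatic motion the external work equals the change in potential energy: W_ext = qΔV = q(V_B − V_A).
At A: distances to the source charges are 1.71 m, 1.15 m; V_A = Σ kqᵢ/rᵢ = -34.1 V.
At B: distances to the source charges are 1.17 m, 0.649 m; V_B = Σ kqᵢ/rᵢ = -70.5 V.
ΔV = V_B − V_A = -36.4 V.
W_ext = qΔV = (7.62×10⁻⁹ C)(-36.4 V) = -2.77×10⁻⁷ J.

-2.77×10⁻⁷ J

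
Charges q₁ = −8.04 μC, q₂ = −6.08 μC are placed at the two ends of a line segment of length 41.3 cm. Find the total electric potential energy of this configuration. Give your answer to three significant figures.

The assembly work is the sum of pairwise potential energies, U = Σ_{i<j} kqᵢqⱼ/rᵢⱼ.
The separation is r = 0.413 m.
U = (1.06) = 1.06 J.

1.06 J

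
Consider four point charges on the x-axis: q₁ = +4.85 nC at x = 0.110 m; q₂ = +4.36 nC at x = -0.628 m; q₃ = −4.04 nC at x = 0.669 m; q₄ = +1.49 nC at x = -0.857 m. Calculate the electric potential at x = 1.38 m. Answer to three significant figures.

The total potential is the scalar sum of each charge's contribution, V = Σ kqᵢ/rᵢ.
Distances from the field point to each charge: r₁ = 1.27 m, r₂ = 2.01 m, r₃ = 0.711 m, r₄ = 2.24 m.
V = k[(4.85×10⁻⁹)/(1.27) + (4.36×10⁻⁹)/(2.01) + (-4.04×10⁻⁹)/(0.711) + (1.49×10⁻⁹)/(2.24)] = 8.76 V.

8.76 V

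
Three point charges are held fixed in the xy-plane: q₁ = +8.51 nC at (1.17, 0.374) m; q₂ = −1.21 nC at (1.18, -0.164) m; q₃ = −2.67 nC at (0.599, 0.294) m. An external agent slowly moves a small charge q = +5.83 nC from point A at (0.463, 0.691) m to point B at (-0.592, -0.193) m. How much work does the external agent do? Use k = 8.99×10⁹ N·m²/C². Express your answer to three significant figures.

For quasistatic motion the external work equals the change in potential energy: W_ext = qΔV = q(V_B − V_A).
At A: distances to the source charges are 0.775 m, 1.12 m, 0.420 m; V_A = Σ kqᵢ/rᵢ = 31.8 V.
At B: distances to the source charges are 1.85 m, 1.77 m, 1.29 m; V_B = Σ kqᵢ/rᵢ = 16.5 V.
ΔV = V_B − V_A = -15.3 V.
W_ext = qΔV = (5.83×10⁻⁹ C)(-15.3 V) = -8.89×10⁻⁸ J.

-8.89×10⁻⁸ J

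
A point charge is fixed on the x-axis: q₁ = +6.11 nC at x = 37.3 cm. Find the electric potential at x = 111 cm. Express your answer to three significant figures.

74.5 V

The total potential is the scalar sum of each charge's contribution, V = Σ kqᵢ/rᵢ.
V = k[(6.11×10⁻⁹)/(0.737)] = 74.5 V.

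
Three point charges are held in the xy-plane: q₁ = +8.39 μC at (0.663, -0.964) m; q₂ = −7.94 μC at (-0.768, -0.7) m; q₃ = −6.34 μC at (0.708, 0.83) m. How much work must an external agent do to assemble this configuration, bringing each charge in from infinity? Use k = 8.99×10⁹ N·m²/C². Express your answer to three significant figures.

The assembly work is the sum of pairwise potential energies, U = Σ_{i<j} kqᵢqⱼ/rᵢⱼ.
Pair separations: r₁₂ = 1.46 m, r₁₃ = 1.79 m, r₂₃ = 2.13 m.
U = (-0.412) + (-0.266) + (0.213) = -0.465 J.

-0.465 J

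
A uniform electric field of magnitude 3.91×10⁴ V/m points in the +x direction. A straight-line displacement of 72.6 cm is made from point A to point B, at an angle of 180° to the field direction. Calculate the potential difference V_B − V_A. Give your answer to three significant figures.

2.84×10⁴ V

Only the component of displacement along E changes the potential: ΔV = −E·d·cosθ.
ΔV = −(3.91×10⁴ V/m)(0.726 m)cos180° = 2.84×10⁴ V.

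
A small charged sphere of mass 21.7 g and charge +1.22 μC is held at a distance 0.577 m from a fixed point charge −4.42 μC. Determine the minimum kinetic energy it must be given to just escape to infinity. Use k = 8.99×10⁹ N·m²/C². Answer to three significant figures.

0.0840 J

To just escape, total mechanical energy must reach zero at infinity: ½mv²_min + U = 0, so ½mv²_min = −U = |kQq|/r.
|U| = |kQq|/r = (8.99×10⁹ N·m²/C²)(4.42×10⁻⁶)(1.22×10⁻⁶)/(0.577) = 0.0840 J.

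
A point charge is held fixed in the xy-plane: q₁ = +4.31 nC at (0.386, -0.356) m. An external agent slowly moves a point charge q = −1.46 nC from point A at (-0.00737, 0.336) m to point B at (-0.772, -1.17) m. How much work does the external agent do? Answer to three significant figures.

3.11×10⁻⁸ J

For quasistatic motion the external work equals the change in potential energy: W_ext = qΔV = q(V_B − V_A).
At A: distance to the source charge is 0.796 m; V_A = kq₁/r = 48.7 V.
At B: distance to the source charge is 1.42 m; V_B = kq₁/r = 27.4 V.
ΔV = V_B − V_A = -21.3 V.
W_ext = qΔV = (-1.46×10⁻⁹ C)(-21.3 V) = 3.11×10⁻⁸ J.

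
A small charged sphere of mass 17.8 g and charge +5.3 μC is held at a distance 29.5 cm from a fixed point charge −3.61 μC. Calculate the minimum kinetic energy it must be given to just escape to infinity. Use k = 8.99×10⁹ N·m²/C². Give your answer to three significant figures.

To just escape, total mechanical energy must reach zero at infinity: ½mv²_min + U = 0, so ½mv²_min = −U = |kQq|/r.
|U| = |kQq|/r = (8.99×10⁹ N·m²/C²)(3.61×10⁻⁶)(5.30×10⁻⁶)/(0.295) = 0.583 J.

0.583 J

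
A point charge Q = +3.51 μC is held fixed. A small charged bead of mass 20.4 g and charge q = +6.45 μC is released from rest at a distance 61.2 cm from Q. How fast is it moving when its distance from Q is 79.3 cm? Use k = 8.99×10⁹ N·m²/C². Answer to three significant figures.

Only the electrostatic force acts, so mechanical energy is conserved: ½mv² = U₁ − U₂ = kQq(1/r₁ − 1/r₂).
U₁ − U₂ = (8.99×10⁹ N·m²/C²)(3.51×10⁻⁶ C)(6.45×10⁻⁶ C)(1/0.612 − 1/0.793) = 0.0759 J.
v = √(2·0.0759/0.0204) = 2.73 m/s.

2.73 m/s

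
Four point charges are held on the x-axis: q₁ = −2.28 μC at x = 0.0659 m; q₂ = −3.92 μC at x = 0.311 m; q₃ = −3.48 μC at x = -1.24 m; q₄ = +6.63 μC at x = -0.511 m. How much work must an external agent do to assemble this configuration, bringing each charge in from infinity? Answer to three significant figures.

The work to assemble the configuration equals its total potential energy, U = Σ kqᵢqⱼ/rᵢⱼ over all pairs.
Pair separations: r₁₂ = 0.245 m, r₁₃ = 1.31 m, r₁₄ = 0.577 m, r₂₃ = 1.55 m, r₂₄ = 0.822 m, r₃₄ = 0.729 m.
Summing all 6 pair terms gives U = -0.343 J.

-0.343 J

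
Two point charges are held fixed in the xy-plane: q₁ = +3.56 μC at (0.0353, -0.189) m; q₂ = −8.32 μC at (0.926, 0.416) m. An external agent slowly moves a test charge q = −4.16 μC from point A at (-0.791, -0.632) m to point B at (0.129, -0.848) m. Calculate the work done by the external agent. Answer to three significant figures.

-4.47×10⁻³ J

For quasistatic motion the external work equals the change in potential energy: W_ext = qΔV = q(V_B − V_A).
At A: distances to the source charges are 0.938 m, 2.01 m; V_A = Σ kqᵢ/rᵢ = -3050 V.
At B: distances to the source charges are 0.666 m, 1.49 m; V_B = Σ kqᵢ/rᵢ = -1970 V.
ΔV = V_B − V_A = 1070 V.
W_ext = qΔV = (-4.16×10⁻⁶ C)(1070 V) = -4.47×10⁻³ J.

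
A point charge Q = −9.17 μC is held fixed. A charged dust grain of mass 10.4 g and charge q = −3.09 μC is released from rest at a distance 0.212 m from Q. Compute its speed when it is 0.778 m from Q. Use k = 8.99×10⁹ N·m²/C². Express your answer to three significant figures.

13.0 m/s

Only the electrostatic force acts, so mechanical energy is conserved: ½mv² = U₁ − U₂ = kQq(1/r₁ − 1/r₂).
U₁ − U₂ = (8.99×10⁹ N·m²/C²)(-9.17×10⁻⁶ C)(-3.09×10⁻⁶ C)(1/0.212 − 1/0.778) = 0.874 J.
v = √(2·0.874/0.0104) = 13.0 m/s.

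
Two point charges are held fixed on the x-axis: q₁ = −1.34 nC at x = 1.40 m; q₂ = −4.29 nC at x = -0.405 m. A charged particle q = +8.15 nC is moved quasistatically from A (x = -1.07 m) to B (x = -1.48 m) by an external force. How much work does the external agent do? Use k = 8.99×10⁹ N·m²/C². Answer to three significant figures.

For quasistatic motion the external work equals the change in potential energy: W_ext = qΔV = q(V_B − V_A).
At A: distances to the source charges are 2.47 m, 0.665 m; V_A = Σ kqᵢ/rᵢ = -62.9 V.
At B: distances to the source charges are 2.88 m, 1.07 m; V_B = Σ kqᵢ/rᵢ = -40.1 V.
ΔV = V_B − V_A = 22.8 V.
W_ext = qΔV = (8.15×10⁻⁹ C)(22.8 V) = 1.86×10⁻⁷ J.

1.86×10⁻⁷ J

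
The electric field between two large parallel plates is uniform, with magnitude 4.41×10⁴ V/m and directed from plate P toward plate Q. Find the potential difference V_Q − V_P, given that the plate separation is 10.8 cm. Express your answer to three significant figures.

In a uniform field, potential decreases in the direction of E: ΔV = −E·d for a displacement d parallel to E.
Going from P to Q is a displacement of 10.8 cm along the field, so V_Q − V_P = −Ed = -4760 V.

-4760 V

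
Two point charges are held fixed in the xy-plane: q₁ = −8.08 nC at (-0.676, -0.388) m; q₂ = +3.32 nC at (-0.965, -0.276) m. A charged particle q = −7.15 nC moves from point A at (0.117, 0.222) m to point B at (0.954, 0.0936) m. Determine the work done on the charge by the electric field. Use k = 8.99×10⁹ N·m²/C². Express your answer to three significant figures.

1.44×10⁻⁷ J

The work done by the electric force is W_field = −ΔU = −q(V_B − V_A) = q(V_A − V_B).
At A: distances to the source charges are 1.00 m, 1.19 m; V_A = Σ kqᵢ/rᵢ = -47.5 V.
At B: distances to the source charges are 1.70 m, 1.95 m; V_B = Σ kqᵢ/rᵢ = -27.5 V.
ΔV = V_B − V_A = 20.1 V.
W_field = −qΔV = −(-7.15×10⁻⁹ C)(20.1 V) = 1.44×10⁻⁷ J.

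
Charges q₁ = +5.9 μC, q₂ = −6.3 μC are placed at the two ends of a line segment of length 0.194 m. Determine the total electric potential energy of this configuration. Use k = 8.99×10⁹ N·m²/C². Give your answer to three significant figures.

The work to assemble the configuration equals its total potential energy, U = Σ kqᵢqⱼ/rᵢⱼ over all pairs.
The separation is r = 0.194 m.
U = (-1.72) = -1.72 J.

-1.72 J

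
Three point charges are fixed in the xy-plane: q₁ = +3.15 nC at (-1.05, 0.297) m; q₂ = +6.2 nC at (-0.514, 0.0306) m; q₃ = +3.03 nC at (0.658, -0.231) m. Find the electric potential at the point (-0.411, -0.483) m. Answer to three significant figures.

159 V

Electric potential is a scalar, so the contributions from each charge add algebraically: V = Σ kqᵢ/rᵢ.
Distances from the field point to each charge: r₁ = 1.01 m, r₂ = 0.524 m, r₃ = 1.10 m.
V = k[(3.15×10⁻⁹)/(1.01) + (6.20×10⁻⁹)/(0.524) + (3.03×10⁻⁹)/(1.10)] = 159 V.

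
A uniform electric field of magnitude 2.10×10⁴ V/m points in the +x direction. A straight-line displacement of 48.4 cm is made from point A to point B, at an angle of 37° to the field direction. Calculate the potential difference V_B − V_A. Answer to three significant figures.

Only the component of displacement along E changes the potential: ΔV = −E·d·cosθ.
ΔV = −(2.10×10⁴ V/m)(0.484 m)cos37° = -8120 V.

-8120 V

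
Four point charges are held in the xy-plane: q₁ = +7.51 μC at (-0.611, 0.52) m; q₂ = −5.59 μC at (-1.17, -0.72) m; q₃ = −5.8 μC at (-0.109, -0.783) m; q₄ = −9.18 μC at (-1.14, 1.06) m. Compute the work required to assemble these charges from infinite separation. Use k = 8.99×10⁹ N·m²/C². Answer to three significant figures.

-0.618 J

The assembly work is the sum of pairwise potential energies, U = Σ_{i<j} kqᵢqⱼ/rᵢⱼ.
Pair separations: r₁₂ = 1.36 m, r₁₃ = 1.40 m, r₁₄ = 0.756 m, r₂₃ = 1.06 m, r₂₄ = 1.78 m, r₃₄ = 2.11 m.
Summing all 6 pair terms gives U = -0.618 J.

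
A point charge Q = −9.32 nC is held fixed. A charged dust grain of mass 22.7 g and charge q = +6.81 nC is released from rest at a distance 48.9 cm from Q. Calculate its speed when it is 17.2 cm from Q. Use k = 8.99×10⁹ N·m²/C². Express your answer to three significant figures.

Only the electrostatic force acts, so mechanical energy is conserved: ½mv² = U₁ − U₂ = kQq(1/r₁ − 1/r₂).
U₁ − U₂ = (8.99×10⁹ N·m²/C²)(-9.32×10⁻⁹ C)(6.81×10⁻⁹ C)(1/0.489 − 1/0.172) = 2.15×10⁻⁶ J.
v = √(2·2.15×10⁻⁶/0.0227) = 0.0138 m/s.

0.0138 m/s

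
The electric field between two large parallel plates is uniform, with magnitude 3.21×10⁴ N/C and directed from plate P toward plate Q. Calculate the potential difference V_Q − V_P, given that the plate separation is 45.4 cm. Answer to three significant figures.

-1.46×10⁴ V

In a uniform field, potential decreases in the direction of E: ΔV = −E·d for a displacement d parallel to E.
Going from P to Q is a displacement of 45.4 cm along the field, so V_Q − V_P = −Ed = -1.46×10⁴ V.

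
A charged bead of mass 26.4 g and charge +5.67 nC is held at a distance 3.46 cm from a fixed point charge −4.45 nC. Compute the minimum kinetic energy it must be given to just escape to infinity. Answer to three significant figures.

6.56×10⁻⁶ J

To just escape, total mechanical energy must reach zero at infinity: ½mv²_min + U = 0, so ½mv²_min = −U = |kQq|/r.
|U| = |kQq|/r = (8.99×10⁹ N·m²/C²)(4.45×10⁻⁹)(5.67×10⁻⁹)/(0.0346) = 6.56×10⁻⁶ J.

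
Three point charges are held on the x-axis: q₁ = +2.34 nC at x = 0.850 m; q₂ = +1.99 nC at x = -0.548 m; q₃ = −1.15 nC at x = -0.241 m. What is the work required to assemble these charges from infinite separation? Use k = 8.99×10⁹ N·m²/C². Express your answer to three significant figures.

The assembly work is the sum of pairwise potential energies, U = Σ_{i<j} kqᵢqⱼ/rᵢⱼ.
Pair separations: r₁₂ = 1.40 m, r₁₃ = 1.09 m, r₂₃ = 0.307 m.
U = (2.99×10⁻⁸) + (-2.22×10⁻⁸) + (-6.70×10⁻⁸) = -5.92×10⁻⁸ J.

-5.92×10⁻⁸ J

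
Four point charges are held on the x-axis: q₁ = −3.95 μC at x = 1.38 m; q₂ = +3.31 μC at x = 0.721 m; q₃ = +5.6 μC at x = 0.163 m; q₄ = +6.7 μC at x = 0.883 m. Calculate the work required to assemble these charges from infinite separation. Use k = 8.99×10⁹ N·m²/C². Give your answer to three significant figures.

The work to assemble the configuration equals its total potential energy, U = Σ kqᵢqⱼ/rᵢⱼ over all pairs.
Pair separations: r₁₂ = 0.659 m, r₁₃ = 1.22 m, r₁₄ = 0.497 m, r₂₃ = 0.558 m, r₂₄ = 0.162 m, r₃₄ = 0.720 m.
Summing all 6 pair terms gives U = 1.18 J.

1.18 J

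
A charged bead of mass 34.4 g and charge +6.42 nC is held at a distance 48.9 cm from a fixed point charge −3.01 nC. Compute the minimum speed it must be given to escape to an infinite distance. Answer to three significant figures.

To just escape, total mechanical energy must reach zero at infinity: ½mv²_min + U = 0, so ½mv²_min = −U = |kQq|/r.
|U| = |kQq|/r = (8.99×10⁹ N·m²/C²)(3.01×10⁻⁹)(6.42×10⁻⁹)/(0.489) = 3.55×10⁻⁷ J.
v_min = √(2|U|/m) = √(2·3.55×10⁻⁷/0.0344) = 4.54×10⁻³ m/s.

4.54×10⁻³ m/s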